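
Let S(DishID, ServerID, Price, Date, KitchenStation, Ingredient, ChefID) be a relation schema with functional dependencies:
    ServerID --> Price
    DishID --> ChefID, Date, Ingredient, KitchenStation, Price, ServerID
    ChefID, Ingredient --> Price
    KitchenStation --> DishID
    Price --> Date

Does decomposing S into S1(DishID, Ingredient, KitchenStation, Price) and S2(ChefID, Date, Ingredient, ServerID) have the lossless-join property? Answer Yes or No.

No

The shared attributes are {Ingredient} and {Ingredient}⁺ = {Ingredient}.
The closure covers neither S1 nor S2 entirely; the join is not lossless.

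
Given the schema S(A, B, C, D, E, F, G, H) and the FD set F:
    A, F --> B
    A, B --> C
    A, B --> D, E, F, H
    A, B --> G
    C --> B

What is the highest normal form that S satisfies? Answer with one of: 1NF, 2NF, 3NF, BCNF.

3NF

Candidate keys: {A, B}, {A, C}, {A, F}. Prime attributes: {A, B, C, F}.
For C --> B we have {C}⁺ = {B, C}; {C} is not a superkey, so BCNF fails.
Since {B} ⊆ prime attributes and every other non-superkey FD also has a prime right side, the schema is in 3NF.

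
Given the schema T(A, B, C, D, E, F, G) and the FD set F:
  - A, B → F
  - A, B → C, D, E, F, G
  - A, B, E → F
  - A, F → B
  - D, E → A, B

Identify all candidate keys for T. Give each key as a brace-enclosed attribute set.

{A, B}, {A, F}, {D, E}

{A, B} is a candidate key since {A, B}⁺ = {A, B, C, D, E, F, G} covers every attribute.
{A, F} is a candidate key since {A, F}⁺ = {A, B, C, D, E, F, G} covers every attribute.
{D, E} is a candidate key since {D, E}⁺ = {A, B, C, D, E, F, G} covers every attribute.
These are minimal and exhaustive — every other superkey contains one of them.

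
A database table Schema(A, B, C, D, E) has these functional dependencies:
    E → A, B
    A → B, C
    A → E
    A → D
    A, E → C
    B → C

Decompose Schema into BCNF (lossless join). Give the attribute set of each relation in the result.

{A, B, D, E}; {B, C}

Candidate keys of the original relation: {A}, {E}.
Within {A, B, C, D, E}: {B}⁺ ∩ {A, B, C, D, E} = {B, C}, not the whole set, so B → C violates BCNF; decompose into {B, C} and {A, B, D, E}.
{B, C}: every determinant is a superkey — BCNF.
{A, B, D, E}: every determinant is a superkey — BCNF.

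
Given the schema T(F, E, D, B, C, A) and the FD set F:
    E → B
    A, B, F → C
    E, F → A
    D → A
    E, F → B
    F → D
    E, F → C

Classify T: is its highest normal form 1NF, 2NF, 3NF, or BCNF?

1NF

Candidate key: {E, F}. Prime attributes: {E, F}.
E → B breaks BCNF: {E}⁺ = {B, E}, so {E} is not a superkey.
E → B determines the non-prime attribute {B} from a non-superkey — 3NF is violated.
{E} is a proper subset of the key {E, F}, and {E}⁺ contains the non-prime attribute {B} — a partial dependency, so 2NF is violated.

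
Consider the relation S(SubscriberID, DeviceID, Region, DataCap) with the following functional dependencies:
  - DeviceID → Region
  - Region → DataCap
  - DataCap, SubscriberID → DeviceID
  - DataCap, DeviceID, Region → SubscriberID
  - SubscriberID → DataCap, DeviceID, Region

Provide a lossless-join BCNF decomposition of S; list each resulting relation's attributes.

Candidate keys of the original relation: {DeviceID}, {SubscriberID}.
{DataCap, DeviceID, Region, SubscriberID}: {Region} determines {DataCap, Region} here but is not a superkey — split on Region → DataCap, giving {DataCap, Region} and {DeviceID, Region, SubscriberID}.
{DataCap, Region} is in BCNF.
{DeviceID, Region, SubscriberID} is in BCNF.

{DataCap, Region}; {DeviceID, Region, SubscriberID}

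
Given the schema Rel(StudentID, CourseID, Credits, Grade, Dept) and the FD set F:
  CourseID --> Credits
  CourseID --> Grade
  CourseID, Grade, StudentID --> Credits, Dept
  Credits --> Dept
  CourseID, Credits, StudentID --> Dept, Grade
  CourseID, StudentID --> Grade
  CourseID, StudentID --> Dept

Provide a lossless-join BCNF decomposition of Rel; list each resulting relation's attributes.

{CourseID, Credits, Grade}; {CourseID, StudentID}; {Credits, Dept}

Candidate key of the original relation: {CourseID, StudentID}.
In {CourseID, Credits, Dept, Grade, StudentID}, {CourseID} is not a superkey ({CourseID}⁺ restricted to this set is {CourseID, Credits, Dept, Grade}), so split on CourseID --> Credits, Dept, Grade into {CourseID, Credits, Dept, Grade} and {CourseID, StudentID}.
In {CourseID, Credits, Dept, Grade}, {Credits} is not a superkey ({Credits}⁺ restricted to this set is {Credits, Dept}), so split on Credits --> Dept into {Credits, Dept} and {CourseID, Credits, Grade}.
{Credits, Dept} is in BCNF.
{CourseID, Credits, Grade} is in BCNF.
{CourseID, StudentID} is in BCNF.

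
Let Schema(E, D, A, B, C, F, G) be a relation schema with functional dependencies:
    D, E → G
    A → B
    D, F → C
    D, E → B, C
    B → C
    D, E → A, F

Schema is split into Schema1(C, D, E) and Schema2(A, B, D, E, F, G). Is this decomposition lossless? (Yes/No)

Schema1 ∩ Schema2 = {D, E}; its closure under F is {A, B, C, D, E, F, G}.
This includes all of Schema1, so the common attributes are a superkey of Schema1 — the join is lossless.

Yes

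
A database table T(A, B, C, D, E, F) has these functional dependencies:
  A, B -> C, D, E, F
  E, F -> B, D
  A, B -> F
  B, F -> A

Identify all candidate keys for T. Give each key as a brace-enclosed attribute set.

Closure of {A, B} is {A, B, C, D, E, F}, the whole schema; {A, B} is a candidate key.
Closure of {B, F} is {A, B, C, D, E, F}, the whole schema; {B, F} is a candidate key.
Closure of {E, F} is {A, B, C, D, E, F}, the whole schema; {E, F} is a candidate key.
These are minimal and exhaustive — every other superkey contains one of them.

{A, B}, {B, F}, {E, F}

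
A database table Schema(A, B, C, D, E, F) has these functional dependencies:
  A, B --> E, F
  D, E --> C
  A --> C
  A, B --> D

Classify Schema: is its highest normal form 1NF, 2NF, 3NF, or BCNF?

Candidate key: {A, B}. Prime attributes: {A, B}.
D, E --> C breaks BCNF: {D, E}⁺ = {C, D, E}, so {D, E} is not a superkey.
D, E --> C has non-prime {C} on the right and a non-superkey on the left, so 3NF fails.
The proper key subset {A} of {A, B} determines non-prime {C}, so the relation is not even in 2NF.

1NF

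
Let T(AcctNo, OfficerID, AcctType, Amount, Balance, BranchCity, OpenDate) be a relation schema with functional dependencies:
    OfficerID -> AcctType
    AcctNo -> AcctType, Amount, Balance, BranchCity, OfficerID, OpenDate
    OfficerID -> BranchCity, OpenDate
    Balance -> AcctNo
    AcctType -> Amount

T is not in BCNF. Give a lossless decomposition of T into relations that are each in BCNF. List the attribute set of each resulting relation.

{AcctNo, Balance, OfficerID}; {AcctType, Amount}; {AcctType, BranchCity, OfficerID, OpenDate}

Candidate keys of the original relation: {AcctNo}, {Balance}.
In {AcctNo, AcctType, Amount, Balance, BranchCity, OfficerID, OpenDate}, {OfficerID} is not a superkey ({OfficerID}⁺ restricted to this set is {AcctType, Amount, BranchCity, OfficerID, OpenDate}), so split on OfficerID -> AcctType, Amount, BranchCity, OpenDate into {AcctType, Amount, BranchCity, OfficerID, OpenDate} and {AcctNo, Balance, OfficerID}.
In {AcctType, Amount, BranchCity, OfficerID, OpenDate}, {AcctType} is not a superkey ({AcctType}⁺ restricted to this set is {AcctType, Amount}), so split on AcctType -> Amount into {AcctType, Amount} and {AcctType, BranchCity, OfficerID, OpenDate}.
{AcctType, Amount}: every determinant is a superkey — BCNF.
{AcctType, BranchCity, OfficerID, OpenDate}: every determinant is a superkey — BCNF.
{AcctNo, Balance, OfficerID}: every determinant is a superkey — BCNF.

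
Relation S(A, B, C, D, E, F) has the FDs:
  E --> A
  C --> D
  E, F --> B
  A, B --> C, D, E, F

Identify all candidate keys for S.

{A, B}, {B, E}, {E, F}

{A, B} is a candidate key since {A, B}⁺ = {A, B, C, D, E, F} covers every attribute.
{B, E} is a candidate key since {B, E}⁺ = {A, B, C, D, E, F} covers every attribute.
{E, F} is a candidate key since {E, F}⁺ = {A, B, C, D, E, F} covers every attribute.
Any other superkey properly contains one of these, so there are no further candidate keys.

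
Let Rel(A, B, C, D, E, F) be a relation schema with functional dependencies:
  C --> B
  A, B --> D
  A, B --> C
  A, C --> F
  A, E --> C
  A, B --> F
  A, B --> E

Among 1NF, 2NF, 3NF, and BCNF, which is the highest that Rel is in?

Candidate keys: {A, B}, {A, C}, {A, E}. Prime attributes: {A, B, C, E}.
C --> B breaks BCNF: {C}⁺ = {B, C}, so {C} is not a superkey.
But every attribute on its right side ({B}) is prime, and the same holds for every other non-superkey FD, so 3NF still holds.

3NF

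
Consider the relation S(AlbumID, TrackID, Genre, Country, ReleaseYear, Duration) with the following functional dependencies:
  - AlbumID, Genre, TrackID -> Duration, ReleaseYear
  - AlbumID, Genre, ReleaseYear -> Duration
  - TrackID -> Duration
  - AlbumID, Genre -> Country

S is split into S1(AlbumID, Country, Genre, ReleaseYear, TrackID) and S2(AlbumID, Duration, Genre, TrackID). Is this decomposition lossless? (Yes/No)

Common attributes: {AlbumID, Genre, TrackID}; their closure is {AlbumID, Country, Duration, Genre, ReleaseYear, TrackID}.
S1 is contained in that closure, so S1 ∩ S2 -> S1 holds and the join is lossless.

Yes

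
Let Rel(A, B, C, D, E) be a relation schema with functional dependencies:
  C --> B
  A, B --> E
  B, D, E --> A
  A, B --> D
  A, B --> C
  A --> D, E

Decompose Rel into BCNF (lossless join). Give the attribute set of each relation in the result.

{A, C}; {A, D, E}; {B, C}

Candidate keys of the original relation: {A, B}, {A, C}, {B, D, E}, {C, D, E}.
In {A, B, C, D, E}, {C} is not a superkey ({C}⁺ restricted to this set is {B, C}), so split on C --> B into {B, C} and {A, C, D, E}.
{B, C}: every determinant is a superkey — BCNF.
In {A, C, D, E}, {A} is not a superkey ({A}⁺ restricted to this set is {A, D, E}), so split on A --> D, E into {A, D, E} and {A, C}.
{A, D, E}: every determinant is a superkey — BCNF.
{A, C}: every determinant is a superkey — BCNF.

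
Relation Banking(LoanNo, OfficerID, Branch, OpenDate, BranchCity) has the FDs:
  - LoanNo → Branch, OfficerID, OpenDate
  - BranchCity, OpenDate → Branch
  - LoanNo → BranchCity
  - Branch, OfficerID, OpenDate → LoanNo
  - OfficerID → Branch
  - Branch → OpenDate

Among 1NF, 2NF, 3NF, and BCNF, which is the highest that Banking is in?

2NF

Candidate keys: {LoanNo}, {OfficerID}. Prime attributes: {LoanNo, OfficerID}.
For BranchCity, OpenDate → Branch we have {BranchCity, OpenDate}⁺ = {Branch, BranchCity, OpenDate}; {BranchCity, OpenDate} is not a superkey, so BCNF fails.
BranchCity, OpenDate → Branch determines the non-prime attribute {Branch} from a non-superkey — 3NF is violated.
All keys have size 1, which rules out partial dependencies — 2NF is satisfied.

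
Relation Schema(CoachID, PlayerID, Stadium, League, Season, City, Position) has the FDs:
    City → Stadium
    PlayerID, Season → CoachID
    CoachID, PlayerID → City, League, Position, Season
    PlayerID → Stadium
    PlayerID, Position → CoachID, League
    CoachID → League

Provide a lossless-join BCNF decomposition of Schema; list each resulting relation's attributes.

Candidate keys of the original relation: {CoachID, PlayerID}, {PlayerID, Position}, {PlayerID, Season}.
In {City, CoachID, League, PlayerID, Position, Season, Stadium}, {City} is not a superkey ({City}⁺ restricted to this set is {City, Stadium}), so split on City → Stadium into {City, Stadium} and {City, CoachID, League, PlayerID, Position, Season}.
{City, Stadium}: every determinant is a superkey — BCNF.
In {City, CoachID, League, PlayerID, Position, Season}, {CoachID} is not a superkey ({CoachID}⁺ restricted to this set is {CoachID, League}), so split on CoachID → League into {CoachID, League} and {City, CoachID, PlayerID, Position, Season}.
{CoachID, League}: every determinant is a superkey — BCNF.
{City, CoachID, PlayerID, Position, Season}: every determinant is a superkey — BCNF.

{City, CoachID, PlayerID, Position, Season}; {City, Stadium}; {CoachID, League}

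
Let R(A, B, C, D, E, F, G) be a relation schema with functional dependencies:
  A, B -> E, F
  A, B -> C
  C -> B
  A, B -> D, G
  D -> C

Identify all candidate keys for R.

Attributes never on any right-hand side: {A} — every candidate key must contain it.
Closure of {A, B} is {A, B, C, D, E, F, G}, the whole schema; {A, B} is a candidate key.
Closure of {A, C} is {A, B, C, D, E, F, G}, the whole schema; {A, C} is a candidate key.
Closure of {A, D} is {A, B, C, D, E, F, G}, the whole schema; {A, D} is a candidate key.
No proper subset of any of these is a key, and no other minimal superkey exists.

{A, B}, {A, C}, {A, D}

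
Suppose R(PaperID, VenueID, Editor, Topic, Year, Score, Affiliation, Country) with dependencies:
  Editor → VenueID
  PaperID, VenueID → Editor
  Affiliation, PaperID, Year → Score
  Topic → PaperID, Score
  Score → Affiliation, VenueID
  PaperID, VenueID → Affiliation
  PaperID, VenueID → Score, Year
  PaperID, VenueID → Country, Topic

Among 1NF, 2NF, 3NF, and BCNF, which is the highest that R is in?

Candidate keys: {Affiliation, PaperID, Year}, {Editor, PaperID}, {PaperID, Score}, {PaperID, VenueID}, {Topic}. Prime attributes: {Affiliation, Editor, PaperID, Score, Topic, VenueID, Year}.
Editor → VenueID: {Editor}⁺ = {Editor, VenueID}, which is not all of the attributes, so the left side is not a superkey — BCNF is violated.
Since {VenueID} ⊆ prime attributes and every other non-superkey FD also has a prime right side, the schema is in 3NF.

3NF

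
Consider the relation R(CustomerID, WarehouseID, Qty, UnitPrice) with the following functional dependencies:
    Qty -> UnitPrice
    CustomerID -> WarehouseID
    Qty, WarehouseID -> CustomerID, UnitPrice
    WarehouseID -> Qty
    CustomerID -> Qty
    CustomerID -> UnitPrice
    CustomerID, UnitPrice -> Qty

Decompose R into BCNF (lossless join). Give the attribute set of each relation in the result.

{CustomerID, Qty, WarehouseID}; {Qty, UnitPrice}

Candidate keys of the original relation: {CustomerID}, {WarehouseID}.
Within {CustomerID, Qty, UnitPrice, WarehouseID}: {Qty}⁺ ∩ {CustomerID, Qty, UnitPrice, WarehouseID} = {Qty, UnitPrice}, not the whole set, so Qty -> UnitPrice violates BCNF; decompose into {Qty, UnitPrice} and {CustomerID, Qty, WarehouseID}.
{Qty, UnitPrice} is in BCNF.
{CustomerID, Qty, WarehouseID} is in BCNF.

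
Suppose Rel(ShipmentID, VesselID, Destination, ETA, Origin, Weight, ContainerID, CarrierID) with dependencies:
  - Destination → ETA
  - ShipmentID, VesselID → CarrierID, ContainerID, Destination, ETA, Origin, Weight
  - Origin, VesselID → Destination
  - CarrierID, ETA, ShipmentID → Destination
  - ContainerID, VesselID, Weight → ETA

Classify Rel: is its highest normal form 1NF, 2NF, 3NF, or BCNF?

Candidate key: {ShipmentID, VesselID}. Prime attributes: {ShipmentID, VesselID}.
Destination → ETA breaks BCNF: {Destination}⁺ = {Destination, ETA}, so {Destination} is not a superkey.
Because {ETA} is non-prime and the left side of Destination → ETA is not a superkey, the relation is not in 3NF.
No proper subset of a key has a non-prime attribute in its closure, so there is no partial dependency; 2NF holds.

2NF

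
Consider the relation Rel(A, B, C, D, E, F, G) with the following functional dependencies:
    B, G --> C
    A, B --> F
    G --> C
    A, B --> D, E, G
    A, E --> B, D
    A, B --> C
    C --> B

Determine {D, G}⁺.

Start with {D, G}.
G --> C applies; add {C} → now {C, D, G}.
C --> B applies; add {B} → now {B, C, D, G}.
No further FD applies.

{B, C, D, G}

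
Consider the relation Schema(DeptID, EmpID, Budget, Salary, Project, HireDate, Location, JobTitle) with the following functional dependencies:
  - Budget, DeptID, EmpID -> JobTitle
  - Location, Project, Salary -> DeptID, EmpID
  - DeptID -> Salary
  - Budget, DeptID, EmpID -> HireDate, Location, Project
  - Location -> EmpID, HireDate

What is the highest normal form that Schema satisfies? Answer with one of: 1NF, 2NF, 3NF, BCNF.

1NF

Candidate keys: {Budget, DeptID, EmpID}, {Budget, DeptID, Location}, {Budget, Location, Project, Salary}. Prime attributes: {Budget, DeptID, EmpID, Location, Project, Salary}.
Location, Project, Salary -> DeptID, EmpID breaks BCNF: {Location, Project, Salary}⁺ = {DeptID, EmpID, HireDate, Location, Project, Salary}, so {Location, Project, Salary} is not a superkey.
Location -> EmpID, HireDate determines the non-prime attribute {HireDate} from a non-superkey — 3NF is violated.
{Location} is a proper subset of the key {Budget, DeptID, Location}, and {Location}⁺ contains the non-prime attribute {HireDate} — a partial dependency, so 2NF is violated.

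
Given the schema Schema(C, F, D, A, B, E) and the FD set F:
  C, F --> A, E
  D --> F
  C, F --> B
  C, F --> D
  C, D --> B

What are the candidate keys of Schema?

{C, D}, {C, F}

No FD produces {C}, so it must be in every candidate key.
{C, D} is a candidate key since {C, D}⁺ = {A, B, C, D, E, F} covers every attribute.
{C, F} is a candidate key since {C, F}⁺ = {A, B, C, D, E, F} covers every attribute.
These are minimal and exhaustive — every other superkey contains one of them.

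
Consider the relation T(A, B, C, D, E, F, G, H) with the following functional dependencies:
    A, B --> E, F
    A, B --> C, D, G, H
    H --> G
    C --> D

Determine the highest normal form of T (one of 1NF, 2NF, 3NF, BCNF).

2NF

Candidate key: {A, B}. Prime attributes: {A, B}.
H --> G breaks BCNF: {H}⁺ = {G, H}, so {H} is not a superkey.
H --> G determines the non-prime attribute {G} from a non-superkey — 3NF is violated.
Checking every proper subset of each key, none determines a non-prime attribute — 2NF is satisfied.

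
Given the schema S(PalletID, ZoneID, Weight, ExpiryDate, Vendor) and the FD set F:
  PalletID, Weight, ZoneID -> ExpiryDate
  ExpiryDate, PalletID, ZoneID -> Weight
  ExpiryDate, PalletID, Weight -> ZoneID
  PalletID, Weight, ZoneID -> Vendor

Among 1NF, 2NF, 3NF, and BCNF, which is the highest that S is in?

Candidate keys: {ExpiryDate, PalletID, Weight}, {ExpiryDate, PalletID, ZoneID}, {PalletID, Weight, ZoneID}. Prime attributes: {ExpiryDate, PalletID, Weight, ZoneID}.
The left-hand side of every FD is a superkey, so BCNF is satisfied.

BCNF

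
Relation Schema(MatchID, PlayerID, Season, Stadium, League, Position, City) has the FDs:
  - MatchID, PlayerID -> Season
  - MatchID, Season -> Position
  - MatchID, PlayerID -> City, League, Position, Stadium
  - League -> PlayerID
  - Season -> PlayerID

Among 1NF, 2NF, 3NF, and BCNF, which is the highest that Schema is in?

Candidate keys: {League, MatchID}, {MatchID, PlayerID}, {MatchID, Season}. Prime attributes: {League, MatchID, PlayerID, Season}.
For League -> PlayerID we have {League}⁺ = {League, PlayerID}; {League} is not a superkey, so BCNF fails.
Since {PlayerID} ⊆ prime attributes and every other non-superkey FD also has a prime right side, the schema is in 3NF.

3NF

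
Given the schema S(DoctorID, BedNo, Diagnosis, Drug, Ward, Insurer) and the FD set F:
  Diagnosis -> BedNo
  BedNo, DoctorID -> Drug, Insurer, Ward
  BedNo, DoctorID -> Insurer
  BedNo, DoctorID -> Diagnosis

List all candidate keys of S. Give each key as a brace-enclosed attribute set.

{BedNo, DoctorID}, {Diagnosis, DoctorID}

{DoctorID} never appears on the right of any FD, so every key must include it.
{BedNo, DoctorID} is a candidate key since {BedNo, DoctorID}⁺ = {BedNo, Diagnosis, DoctorID, Drug, Insurer, Ward} covers every attribute.
{Diagnosis, DoctorID} is a candidate key since {Diagnosis, DoctorID}⁺ = {BedNo, Diagnosis, DoctorID, Drug, Insurer, Ward} covers every attribute.
No proper subset of any of these is a key, and no other minimal superkey exists.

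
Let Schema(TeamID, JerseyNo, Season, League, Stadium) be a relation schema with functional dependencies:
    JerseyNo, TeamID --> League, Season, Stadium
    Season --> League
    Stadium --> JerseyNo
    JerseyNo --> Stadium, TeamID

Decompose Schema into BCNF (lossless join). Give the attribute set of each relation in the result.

{JerseyNo, Season, Stadium, TeamID}; {League, Season}

Candidate keys of the original relation: {JerseyNo}, {Stadium}.
{JerseyNo, League, Season, Stadium, TeamID}: {Season} determines {League, Season} here but is not a superkey — split on Season --> League, giving {League, Season} and {JerseyNo, Season, Stadium, TeamID}.
{League, Season}: every determinant is a superkey — BCNF.
{JerseyNo, Season, Stadium, TeamID}: every determinant is a superkey — BCNF.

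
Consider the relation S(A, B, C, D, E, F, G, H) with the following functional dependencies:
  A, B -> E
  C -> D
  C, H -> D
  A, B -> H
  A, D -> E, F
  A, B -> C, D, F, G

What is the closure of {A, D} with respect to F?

{A, D, E, F}

Start with {A, D}.
A, D -> E, F applies; add {E, F} → now {A, D, E, F}.
No further FD applies.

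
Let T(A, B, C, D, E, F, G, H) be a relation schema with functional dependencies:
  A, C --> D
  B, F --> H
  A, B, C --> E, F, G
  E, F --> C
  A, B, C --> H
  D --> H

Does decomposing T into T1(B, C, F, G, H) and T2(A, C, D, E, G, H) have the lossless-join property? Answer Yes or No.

No

T1 ∩ T2 = {C, G, H}; its closure under F is {C, G, H}.
Neither T1 nor T2 is contained in that closure, so the decomposition is lossy.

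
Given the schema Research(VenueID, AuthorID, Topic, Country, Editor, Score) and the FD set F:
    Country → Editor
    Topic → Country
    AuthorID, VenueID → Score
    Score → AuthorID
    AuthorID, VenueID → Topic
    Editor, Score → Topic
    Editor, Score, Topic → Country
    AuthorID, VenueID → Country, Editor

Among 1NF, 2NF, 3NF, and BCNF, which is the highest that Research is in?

2NF

Candidate keys: {AuthorID, VenueID}, {Score, VenueID}. Prime attributes: {AuthorID, Score, VenueID}.
For Country → Editor we have {Country}⁺ = {Country, Editor}; {Country} is not a superkey, so BCNF fails.
Country → Editor determines the non-prime attribute {Editor} from a non-superkey — 3NF is violated.
No proper subset of a key has a non-prime attribute in its closure, so there is no partial dependency; 2NF holds.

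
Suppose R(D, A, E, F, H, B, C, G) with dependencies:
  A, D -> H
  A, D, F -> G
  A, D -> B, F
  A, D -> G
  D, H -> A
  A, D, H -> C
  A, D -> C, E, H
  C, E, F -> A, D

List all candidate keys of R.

{A, D}, {C, E, F}, {D, H}

{A, D}⁺ = {A, B, C, D, E, F, G, H}, which is every attribute, so {A, D} is a candidate key.
{D, H}⁺ = {A, B, C, D, E, F, G, H}, which is every attribute, so {D, H} is a candidate key.
{C, E, F}⁺ = {A, B, C, D, E, F, G, H}, which is every attribute, so {C, E, F} is a candidate key.
No proper subset of any of these is a key, and no other minimal superkey exists.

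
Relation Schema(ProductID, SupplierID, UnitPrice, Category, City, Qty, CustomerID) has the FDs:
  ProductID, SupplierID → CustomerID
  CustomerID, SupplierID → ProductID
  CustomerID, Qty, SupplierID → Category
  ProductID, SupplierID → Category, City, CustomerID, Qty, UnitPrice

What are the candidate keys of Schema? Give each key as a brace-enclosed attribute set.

{SupplierID} never appears on the right of any FD, so every key must include it.
{CustomerID, SupplierID} is a candidate key since {CustomerID, SupplierID}⁺ = {Category, City, CustomerID, ProductID, Qty, SupplierID, UnitPrice} covers every attribute.
{ProductID, SupplierID} is a candidate key since {ProductID, SupplierID}⁺ = {Category, City, CustomerID, ProductID, Qty, SupplierID, UnitPrice} covers every attribute.
No proper subset of any of these is a key, and no other minimal superkey exists.

{CustomerID, SupplierID}, {ProductID, SupplierID}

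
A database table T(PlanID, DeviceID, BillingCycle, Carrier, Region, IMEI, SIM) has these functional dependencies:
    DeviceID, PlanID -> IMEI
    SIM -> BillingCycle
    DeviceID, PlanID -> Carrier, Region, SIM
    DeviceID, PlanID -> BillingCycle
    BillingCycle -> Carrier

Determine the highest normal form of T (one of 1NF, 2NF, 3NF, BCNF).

2NF

Candidate key: {DeviceID, PlanID}. Prime attributes: {DeviceID, PlanID}.
SIM -> BillingCycle: {SIM}⁺ = {BillingCycle, Carrier, SIM}, which is not all of the attributes, so the left side is not a superkey — BCNF is violated.
Because {BillingCycle} is non-prime and the left side of SIM -> BillingCycle is not a superkey, the relation is not in 3NF.
No non-prime attribute depends on a proper subset of any candidate key, so 2NF holds.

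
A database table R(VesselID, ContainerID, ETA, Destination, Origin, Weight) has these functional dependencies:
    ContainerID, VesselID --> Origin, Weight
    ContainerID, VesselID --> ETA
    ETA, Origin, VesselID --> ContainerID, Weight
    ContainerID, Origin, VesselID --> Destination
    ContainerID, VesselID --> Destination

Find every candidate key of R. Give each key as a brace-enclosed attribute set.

{ContainerID, VesselID}, {ETA, Origin, VesselID}

Attributes never on any right-hand side: {VesselID} — every candidate key must contain it.
{ContainerID, VesselID}⁺ = {ContainerID, Destination, ETA, Origin, VesselID, Weight}, which is every attribute, so {ContainerID, VesselID} is a candidate key.
{ETA, Origin, VesselID}⁺ = {ContainerID, Destination, ETA, Origin, VesselID, Weight}, which is every attribute, so {ETA, Origin, VesselID} is a candidate key.
Any other superkey properly contains one of these, so there are no further candidate keys.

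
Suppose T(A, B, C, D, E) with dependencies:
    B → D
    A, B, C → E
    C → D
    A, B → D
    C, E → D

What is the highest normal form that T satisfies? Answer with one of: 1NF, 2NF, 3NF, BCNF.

Candidate key: {A, B, C}. Prime attributes: {A, B, C}.
B → D: {B}⁺ = {B, D}, which is not all of the attributes, so the left side is not a superkey — BCNF is violated.
B → D determines the non-prime attribute {D} from a non-superkey — 3NF is violated.
Since {B} ⊂ {A, B, C} and {B}⁺ ⊇ {D} with {D} non-prime, there is a partial dependency; 2NF fails.

1NF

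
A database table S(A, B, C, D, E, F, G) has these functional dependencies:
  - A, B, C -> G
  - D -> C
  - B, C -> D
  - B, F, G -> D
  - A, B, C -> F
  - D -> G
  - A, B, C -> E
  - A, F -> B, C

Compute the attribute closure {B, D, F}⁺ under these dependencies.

{B, C, D, F, G}

Start with {B, D, F}.
D -> C applies; add {C} → now {B, C, D, F}.
D -> G applies; add {G} → now {B, C, D, F, G}.
No further FD applies.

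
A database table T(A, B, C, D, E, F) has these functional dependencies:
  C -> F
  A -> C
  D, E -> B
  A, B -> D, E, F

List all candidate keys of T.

Attributes never on any right-hand side: {A} — every candidate key must contain it.
{A, B}⁺ = {A, B, C, D, E, F}, which is every attribute, so {A, B} is a candidate key.
{A, D, E}⁺ = {A, B, C, D, E, F}, which is every attribute, so {A, D, E} is a candidate key.
No proper subset of any of these is a key, and no other minimal superkey exists.

{A, B}, {A, D, E}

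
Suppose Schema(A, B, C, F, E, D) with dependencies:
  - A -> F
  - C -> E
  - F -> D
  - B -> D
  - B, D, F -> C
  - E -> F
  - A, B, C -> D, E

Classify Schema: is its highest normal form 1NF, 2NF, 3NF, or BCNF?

Candidate key: {A, B}. Prime attributes: {A, B}.
A -> F: {A}⁺ = {A, D, F}, which is not all of the attributes, so the left side is not a superkey — BCNF is violated.
A -> F has non-prime {F} on the right and a non-superkey on the left, so 3NF fails.
The proper key subset {A} of {A, B} determines non-prime {D, F}, so the relation is not even in 2NF.

1NF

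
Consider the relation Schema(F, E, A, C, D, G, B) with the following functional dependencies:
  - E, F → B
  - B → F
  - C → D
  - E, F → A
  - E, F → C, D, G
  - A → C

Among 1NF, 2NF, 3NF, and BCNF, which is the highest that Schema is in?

Candidate keys: {B, E}, {E, F}. Prime attributes: {B, E, F}.
B → F: {B}⁺ = {B, F}, which is not all of the attributes, so the left side is not a superkey — BCNF is violated.
Because {D} is non-prime and the left side of C → D is not a superkey, the relation is not in 3NF.
No non-prime attribute depends on a proper subset of any candidate key, so 2NF holds.

2NF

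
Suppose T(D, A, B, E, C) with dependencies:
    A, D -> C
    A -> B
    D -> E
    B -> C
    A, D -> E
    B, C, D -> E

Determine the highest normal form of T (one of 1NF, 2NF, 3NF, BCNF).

1NF

Candidate key: {A, D}. Prime attributes: {A, D}.
A -> B: {A}⁺ = {A, B, C}, which is not all of the attributes, so the left side is not a superkey — BCNF is violated.
A -> B has non-prime {B} on the right and a non-superkey on the left, so 3NF fails.
The proper key subset {A} of {A, D} determines non-prime {B, C}, so the relation is not even in 2NF.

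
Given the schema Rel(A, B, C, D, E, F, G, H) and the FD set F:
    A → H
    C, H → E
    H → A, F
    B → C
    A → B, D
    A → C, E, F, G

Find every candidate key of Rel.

{A} is a candidate key since {A}⁺ = {A, B, C, D, E, F, G, H} covers every attribute.
{H} is a candidate key since {H}⁺ = {A, B, C, D, E, F, G, H} covers every attribute.
Any other superkey properly contains one of these, so there are no further candidate keys.

{A}, {H}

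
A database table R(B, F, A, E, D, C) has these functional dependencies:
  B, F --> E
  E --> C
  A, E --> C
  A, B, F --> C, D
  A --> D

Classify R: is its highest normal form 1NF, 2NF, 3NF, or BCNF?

1NF

Candidate key: {A, B, F}. Prime attributes: {A, B, F}.
B, F --> E breaks BCNF: {B, F}⁺ = {B, C, E, F}, so {B, F} is not a superkey.
B, F --> E determines the non-prime attribute {E} from a non-superkey — 3NF is violated.
The proper key subset {A} of {A, B, F} determines non-prime {D}, so the relation is not even in 2NF.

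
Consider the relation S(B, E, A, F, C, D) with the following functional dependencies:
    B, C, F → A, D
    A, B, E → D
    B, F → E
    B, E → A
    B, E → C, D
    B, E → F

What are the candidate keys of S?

{B, E}, {B, F}

No FD produces {B}, so it must be in every candidate key.
{B, E}⁺ = {A, B, C, D, E, F} — all of the relation — so {B, E} is a candidate key.
{B, F}⁺ = {A, B, C, D, E, F} — all of the relation — so {B, F} is a candidate key.
No proper subset of any of these is a key, and no other minimal superkey exists.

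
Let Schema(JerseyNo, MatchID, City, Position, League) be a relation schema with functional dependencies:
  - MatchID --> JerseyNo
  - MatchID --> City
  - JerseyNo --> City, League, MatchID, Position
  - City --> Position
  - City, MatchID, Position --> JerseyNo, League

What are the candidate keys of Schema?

{JerseyNo}⁺ = {City, JerseyNo, League, MatchID, Position}, which is every attribute, so {JerseyNo} is a candidate key.
{MatchID}⁺ = {City, JerseyNo, League, MatchID, Position}, which is every attribute, so {MatchID} is a candidate key.
Any other superkey properly contains one of these, so there are no further candidate keys.

{JerseyNo}, {MatchID}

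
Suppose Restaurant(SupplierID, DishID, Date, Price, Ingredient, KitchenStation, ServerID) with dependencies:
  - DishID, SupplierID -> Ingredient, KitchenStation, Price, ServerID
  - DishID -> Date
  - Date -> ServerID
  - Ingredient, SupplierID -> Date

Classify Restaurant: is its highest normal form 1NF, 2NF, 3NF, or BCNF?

1NF

Candidate key: {DishID, SupplierID}. Prime attributes: {DishID, SupplierID}.
For DishID -> Date we have {DishID}⁺ = {Date, DishID, ServerID}; {DishID} is not a superkey, so BCNF fails.
DishID -> Date determines the non-prime attribute {Date} from a non-superkey — 3NF is violated.
The proper key subset {DishID} of {DishID, SupplierID} determines non-prime {Date, ServerID}, so the relation is not even in 2NF.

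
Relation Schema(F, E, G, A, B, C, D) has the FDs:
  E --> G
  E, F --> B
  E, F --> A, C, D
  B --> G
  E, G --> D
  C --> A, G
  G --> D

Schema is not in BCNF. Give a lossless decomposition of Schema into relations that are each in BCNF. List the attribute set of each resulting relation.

{A, C}; {B, C, E, F}; {D, G}; {E, G}

Candidate key of the original relation: {E, F}.
{A, B, C, D, E, F, G}: {E} determines {D, E, G} here but is not a superkey — split on E --> D, G, giving {D, E, G} and {A, B, C, E, F}.
{D, E, G}: {G} determines {D, G} here but is not a superkey — split on G --> D, giving {D, G} and {E, G}.
{D, G}: every determinant is a superkey — BCNF.
{E, G}: every determinant is a superkey — BCNF.
{A, B, C, E, F}: {C} determines {A, C} here but is not a superkey — split on C --> A, giving {A, C} and {B, C, E, F}.
{A, C}: every determinant is a superkey — BCNF.
{B, C, E, F}: every determinant is a superkey — BCNF.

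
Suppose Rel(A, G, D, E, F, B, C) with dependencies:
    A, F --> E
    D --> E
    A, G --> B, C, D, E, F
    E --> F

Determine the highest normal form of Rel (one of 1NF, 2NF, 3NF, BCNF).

2NF

Candidate key: {A, G}. Prime attributes: {A, G}.
For A, F --> E we have {A, F}⁺ = {A, E, F}; {A, F} is not a superkey, so BCNF fails.
Because {E} is non-prime and the left side of A, F --> E is not a superkey, the relation is not in 3NF.
No non-prime attribute depends on a proper subset of any candidate key, so 2NF holds.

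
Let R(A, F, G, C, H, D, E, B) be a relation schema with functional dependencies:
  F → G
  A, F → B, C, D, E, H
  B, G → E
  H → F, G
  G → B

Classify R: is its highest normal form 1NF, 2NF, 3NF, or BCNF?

1NF

Candidate keys: {A, F}, {A, H}. Prime attributes: {A, F, H}.
F → G breaks BCNF: {F}⁺ = {B, E, F, G}, so {F} is not a superkey.
F → G has non-prime {G} on the right and a non-superkey on the left, so 3NF fails.
Since {F} ⊂ {A, F} and {F}⁺ ⊇ {B, E, G} with {B, E, G} non-prime, there is a partial dependency; 2NF fails.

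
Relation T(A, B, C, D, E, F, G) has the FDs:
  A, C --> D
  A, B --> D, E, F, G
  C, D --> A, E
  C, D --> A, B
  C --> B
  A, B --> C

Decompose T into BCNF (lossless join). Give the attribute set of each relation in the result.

Candidate keys of the original relation: {A, B}, {A, C}, {C, D}.
In {A, B, C, D, E, F, G}, {C} is not a superkey ({C}⁺ restricted to this set is {B, C}), so split on C --> B into {B, C} and {A, C, D, E, F, G}.
{B, C}: every determinant is a superkey — BCNF.
{A, C, D, E, F, G}: every determinant is a superkey — BCNF.

{A, C, D, E, F, G}; {B, C}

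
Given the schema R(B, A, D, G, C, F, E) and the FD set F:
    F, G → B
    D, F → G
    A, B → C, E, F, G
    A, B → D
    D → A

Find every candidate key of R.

{A, B}, {A, F, G}, {B, D}, {D, F}

{A, B}⁺ = {A, B, C, D, E, F, G}, which is every attribute, so {A, B} is a candidate key.
{B, D}⁺ = {A, B, C, D, E, F, G}, which is every attribute, so {B, D} is a candidate key.
{D, F}⁺ = {A, B, C, D, E, F, G}, which is every attribute, so {D, F} is a candidate key.
{A, F, G}⁺ = {A, B, C, D, E, F, G}, which is every attribute, so {A, F, G} is a candidate key.
These are minimal and exhaustive — every other superkey contains one of them.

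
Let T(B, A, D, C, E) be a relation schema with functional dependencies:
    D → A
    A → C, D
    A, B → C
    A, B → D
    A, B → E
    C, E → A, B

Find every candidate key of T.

{A, B} is a candidate key since {A, B}⁺ = {A, B, C, D, E} covers every attribute.
{A, E} is a candidate key since {A, E}⁺ = {A, B, C, D, E} covers every attribute.
{B, D} is a candidate key since {B, D}⁺ = {A, B, C, D, E} covers every attribute.
{C, E} is a candidate key since {C, E}⁺ = {A, B, C, D, E} covers every attribute.
{D, E} is a candidate key since {D, E}⁺ = {A, B, C, D, E} covers every attribute.
Any other superkey properly contains one of these, so there are no further candidate keys.

{A, B}, {A, E}, {B, D}, {C, E}, {D, E}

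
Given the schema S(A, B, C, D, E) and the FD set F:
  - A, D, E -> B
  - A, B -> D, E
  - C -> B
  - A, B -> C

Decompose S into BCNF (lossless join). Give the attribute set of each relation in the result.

Candidate keys of the original relation: {A, B}, {A, C}, {A, D, E}.
Within {A, B, C, D, E}: {C}⁺ ∩ {A, B, C, D, E} = {B, C}, not the whole set, so C -> B violates BCNF; decompose into {B, C} and {A, C, D, E}.
{B, C} is in BCNF.
{A, C, D, E} is in BCNF.

{A, C, D, E}; {B, C}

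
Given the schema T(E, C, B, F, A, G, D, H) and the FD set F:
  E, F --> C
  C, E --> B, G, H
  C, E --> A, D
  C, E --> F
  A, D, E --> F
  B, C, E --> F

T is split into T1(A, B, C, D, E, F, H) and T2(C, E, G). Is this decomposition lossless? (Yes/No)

Yes

T1 ∩ T2 = {C, E}; its closure under F is {A, B, C, D, E, F, G, H}.
Since T1 ⊆ {A, B, C, D, E, F, G, H}, the intersection is a superkey of T1; the decomposition is lossless.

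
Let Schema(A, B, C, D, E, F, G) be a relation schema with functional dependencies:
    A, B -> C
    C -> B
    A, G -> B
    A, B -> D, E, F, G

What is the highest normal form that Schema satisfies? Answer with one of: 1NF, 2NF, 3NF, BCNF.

3NF

Candidate keys: {A, B}, {A, C}, {A, G}. Prime attributes: {A, B, C, G}.
For C -> B we have {C}⁺ = {B, C}; {C} is not a superkey, so BCNF fails.
Its right-hand attributes {B} are all prime, as are those of every other non-superkey FD — the relation is in 3NF.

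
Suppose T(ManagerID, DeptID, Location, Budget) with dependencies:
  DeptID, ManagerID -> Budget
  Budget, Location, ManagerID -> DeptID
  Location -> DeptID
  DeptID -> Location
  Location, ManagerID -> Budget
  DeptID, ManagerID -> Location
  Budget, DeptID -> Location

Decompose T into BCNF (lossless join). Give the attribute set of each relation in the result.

Candidate keys of the original relation: {DeptID, ManagerID}, {Location, ManagerID}.
Within {Budget, DeptID, Location, ManagerID}: {Location}⁺ ∩ {Budget, DeptID, Location, ManagerID} = {DeptID, Location}, not the whole set, so Location -> DeptID violates BCNF; decompose into {DeptID, Location} and {Budget, Location, ManagerID}.
{DeptID, Location}: every determinant is a superkey — BCNF.
{Budget, Location, ManagerID}: every determinant is a superkey — BCNF.

{Budget, Location, ManagerID}; {DeptID, Location}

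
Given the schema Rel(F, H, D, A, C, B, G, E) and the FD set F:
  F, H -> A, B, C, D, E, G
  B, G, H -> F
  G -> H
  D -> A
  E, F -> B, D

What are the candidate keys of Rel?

{B, G}⁺ = {A, B, C, D, E, F, G, H}, which is every attribute, so {B, G} is a candidate key.
{F, G}⁺ = {A, B, C, D, E, F, G, H}, which is every attribute, so {F, G} is a candidate key.
{F, H}⁺ = {A, B, C, D, E, F, G, H}, which is every attribute, so {F, H} is a candidate key.
These are minimal and exhaustive — every other superkey contains one of them.

{B, G}, {F, G}, {F, H}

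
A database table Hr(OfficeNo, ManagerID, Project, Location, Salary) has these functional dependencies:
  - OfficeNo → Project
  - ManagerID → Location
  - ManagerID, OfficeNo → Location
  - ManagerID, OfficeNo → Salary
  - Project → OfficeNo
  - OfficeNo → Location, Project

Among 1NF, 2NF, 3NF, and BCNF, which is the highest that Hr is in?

1NF

Candidate keys: {ManagerID, OfficeNo}, {ManagerID, Project}. Prime attributes: {ManagerID, OfficeNo, Project}.
OfficeNo → Project breaks BCNF: {OfficeNo}⁺ = {Location, OfficeNo, Project}, so {OfficeNo} is not a superkey.
ManagerID → Location has non-prime {Location} on the right and a non-superkey on the left, so 3NF fails.
Since {ManagerID} ⊂ {ManagerID, OfficeNo} and {ManagerID}⁺ ⊇ {Location} with {Location} non-prime, there is a partial dependency; 2NF fails.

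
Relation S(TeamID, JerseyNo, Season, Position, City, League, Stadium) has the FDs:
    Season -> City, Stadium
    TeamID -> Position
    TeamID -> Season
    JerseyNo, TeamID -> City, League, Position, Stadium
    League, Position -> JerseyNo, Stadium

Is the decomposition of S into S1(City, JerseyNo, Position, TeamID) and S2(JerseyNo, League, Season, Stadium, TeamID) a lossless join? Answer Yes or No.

Common attributes: {JerseyNo, TeamID}; their closure is {City, JerseyNo, League, Position, Season, Stadium, TeamID}.
Since S1 ⊆ {City, JerseyNo, League, Position, Season, Stadium, TeamID}, the intersection is a superkey of S1; the decomposition is lossless.

Yes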